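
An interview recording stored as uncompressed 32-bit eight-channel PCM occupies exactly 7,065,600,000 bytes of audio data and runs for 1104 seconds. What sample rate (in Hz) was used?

200,000 Hz

Bytes = sample_rate × seconds × bytes_per_sample × channels.
sample_rate = 7,065,600,000 / (1,104 × 4 × 8) = 7,065,600,000 / 35,328 = 200,000 Hz.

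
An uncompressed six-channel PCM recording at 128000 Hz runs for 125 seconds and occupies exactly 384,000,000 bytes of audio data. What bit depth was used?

Bytes per sample = 384,000,000 / (128,000 × 125 × 6) = 384,000,000 / 96,000,000 = 4.
Bit depth = 4 × 8 = 32 bits.

32 bits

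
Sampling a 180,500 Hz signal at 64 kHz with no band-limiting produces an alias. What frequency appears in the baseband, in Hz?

11,500 Hz

Nyquist = 64,000/2 = 32,000 Hz; 180,500 Hz exceeds it.
Alias = |180,500 − 3×64,000| = |180,500 − 192,000| = 11,500 Hz.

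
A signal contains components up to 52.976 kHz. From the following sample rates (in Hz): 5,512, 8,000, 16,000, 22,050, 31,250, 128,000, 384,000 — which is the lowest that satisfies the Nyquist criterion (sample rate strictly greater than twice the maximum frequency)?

128,000 Hz

Need sample rate > 2 × 52,976 = 105,952 Hz.
Lowest listed rate above 105,952 Hz is 128,000 Hz.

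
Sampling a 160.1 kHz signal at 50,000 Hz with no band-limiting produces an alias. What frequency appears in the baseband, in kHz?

Nyquist = 50,000/2 = 25,000 Hz; 160,100 Hz exceeds it.
Alias = |160,100 − 3×50,000| = |160,100 − 150,000| = 10,100 Hz = 10.1 kHz.

10.1 kHz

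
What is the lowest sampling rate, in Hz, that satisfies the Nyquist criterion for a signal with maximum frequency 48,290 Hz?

96,580 Hz

Minimum sample rate = 2 × 48,290 Hz = 96,580 Hz.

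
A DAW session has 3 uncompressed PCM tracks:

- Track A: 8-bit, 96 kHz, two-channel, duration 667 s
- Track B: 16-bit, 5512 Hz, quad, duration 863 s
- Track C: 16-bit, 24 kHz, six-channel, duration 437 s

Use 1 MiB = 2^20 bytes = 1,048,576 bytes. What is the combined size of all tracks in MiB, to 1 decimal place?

278.4 MiB

Track A: 96,000 × 667 × 1 × 2 = 128,064,000 bytes.
Track B: 5,512 × 863 × 2 × 4 = 38,054,848 bytes.
Track C: 24,000 × 437 × 2 × 6 = 125,856,000 bytes.
Total = 291,974,848 bytes = 278.4 MiB.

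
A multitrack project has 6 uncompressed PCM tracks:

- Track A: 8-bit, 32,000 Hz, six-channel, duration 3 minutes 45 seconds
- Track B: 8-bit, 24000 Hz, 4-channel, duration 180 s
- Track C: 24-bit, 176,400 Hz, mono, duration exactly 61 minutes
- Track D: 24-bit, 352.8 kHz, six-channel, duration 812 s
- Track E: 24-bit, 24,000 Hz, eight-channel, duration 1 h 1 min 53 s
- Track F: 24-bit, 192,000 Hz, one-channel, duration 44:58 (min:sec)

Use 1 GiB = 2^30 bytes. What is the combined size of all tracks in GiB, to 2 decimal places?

10.10 GiB

Track A: 3 minutes 45 seconds = 225 s; 32,000 × 225 × 1 × 6 = 43,200,000 bytes.
Track B: 24,000 × 180 × 1 × 4 = 17,280,000 bytes.
Track C: exactly 61 minutes = 3,660 s; 176,400 × 3,660 × 3 × 1 = 1,936,872,000 bytes.
Track D: 352,800 × 812 × 3 × 6 = 5,156,524,800 bytes.
Track E: 1 h 1 min 53 s = 3,713 s; 24,000 × 3,713 × 3 × 8 = 2,138,688,000 bytes.
Track F: 44:58 (min:sec) = 2,698 s; 192,000 × 2,698 × 3 × 1 = 1,554,048,000 bytes.
Total = 10,846,612,800 bytes = 10.10 GiB.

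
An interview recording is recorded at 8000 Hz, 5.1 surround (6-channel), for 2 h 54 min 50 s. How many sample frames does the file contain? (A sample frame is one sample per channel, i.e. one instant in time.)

83,920,000 sample frames

2 h 54 min 50 s = 10,490 s.
8,000 samples/s × 10,490 s = 83,920,000 frames.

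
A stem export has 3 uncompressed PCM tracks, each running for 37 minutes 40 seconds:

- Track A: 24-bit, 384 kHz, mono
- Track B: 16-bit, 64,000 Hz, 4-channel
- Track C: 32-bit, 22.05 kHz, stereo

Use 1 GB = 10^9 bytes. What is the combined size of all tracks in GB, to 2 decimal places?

37 minutes 40 seconds = 2,260 s.
Track A: 384,000 × 2,260 × 3 × 1 = 2,603,520,000 bytes.
Track B: 64,000 × 2,260 × 2 × 4 = 1,157,120,000 bytes.
Track C: 22,050 × 2,260 × 4 × 2 = 398,664,000 bytes.
Total = 4,159,304,000 bytes = 4.16 GB.

4.16 GB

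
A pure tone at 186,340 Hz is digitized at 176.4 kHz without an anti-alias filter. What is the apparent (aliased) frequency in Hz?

Nyquist = 176,400/2 = 88,200 Hz; 186,340 Hz exceeds it.
Alias = |186,340 − 1×176,400| = |186,340 − 176,400| = 9,940 Hz.

9,940 Hz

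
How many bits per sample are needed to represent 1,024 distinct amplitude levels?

log2(1,024) = 10.

10 bits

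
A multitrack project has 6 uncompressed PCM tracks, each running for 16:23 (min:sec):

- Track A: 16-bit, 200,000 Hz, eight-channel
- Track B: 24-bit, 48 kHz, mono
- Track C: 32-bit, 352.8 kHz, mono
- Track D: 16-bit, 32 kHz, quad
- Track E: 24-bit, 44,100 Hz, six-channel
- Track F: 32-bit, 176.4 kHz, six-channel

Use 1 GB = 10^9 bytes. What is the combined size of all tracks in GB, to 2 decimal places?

16:23 (min:sec) = 983 s.
Track A: 200,000 × 983 × 2 × 8 = 3,145,600,000 bytes.
Track B: 48,000 × 983 × 3 × 1 = 141,552,000 bytes.
Track C: 352,800 × 983 × 4 × 1 = 1,387,209,600 bytes.
Track D: 32,000 × 983 × 2 × 4 = 251,648,000 bytes.
Track E: 44,100 × 983 × 3 × 6 = 780,305,400 bytes.
Track F: 176,400 × 983 × 4 × 6 = 4,161,628,800 bytes.
Total = 9,867,943,800 bytes = 9.87 GB.

9.87 GB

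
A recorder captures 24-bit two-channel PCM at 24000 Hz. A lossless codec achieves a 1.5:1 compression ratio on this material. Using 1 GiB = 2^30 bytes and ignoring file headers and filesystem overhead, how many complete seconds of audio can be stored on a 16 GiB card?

Uncompressed byte rate = 24,000 × 3 × 2 = 144,000 bytes/s.
After 1.5:1 compression, effective rate ≈ 96000 bytes/s.
Capacity = 16 × 1,073,741,824 = 17,179,869,184 bytes.
17,179,869,184 / effective rate ≈ 178956.97 s → 178,956 seconds.

178,956 seconds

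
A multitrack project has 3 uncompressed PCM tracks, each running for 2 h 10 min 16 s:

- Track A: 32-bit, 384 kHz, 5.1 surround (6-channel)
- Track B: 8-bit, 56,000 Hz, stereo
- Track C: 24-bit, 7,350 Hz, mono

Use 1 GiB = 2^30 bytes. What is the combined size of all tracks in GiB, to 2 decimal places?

2 h 10 min 16 s = 7,816 s.
Track A: 384,000 × 7,816 × 4 × 6 = 72,032,256,000 bytes.
Track B: 56,000 × 7,816 × 1 × 2 = 875,392,000 bytes.
Track C: 7,350 × 7,816 × 3 × 1 = 172,342,800 bytes.
Total = 73,079,990,800 bytes = 68.06 GiB.

68.06 GiB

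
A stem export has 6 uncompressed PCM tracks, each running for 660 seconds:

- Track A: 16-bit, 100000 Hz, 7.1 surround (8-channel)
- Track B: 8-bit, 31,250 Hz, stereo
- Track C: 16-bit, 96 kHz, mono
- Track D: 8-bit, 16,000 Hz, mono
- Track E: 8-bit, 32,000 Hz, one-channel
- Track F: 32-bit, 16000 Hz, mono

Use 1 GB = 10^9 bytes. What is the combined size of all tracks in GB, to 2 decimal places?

Track A: 100,000 × 660 × 2 × 8 = 1,056,000,000 bytes.
Track B: 31,250 × 660 × 1 × 2 = 41,250,000 bytes.
Track C: 96,000 × 660 × 2 × 1 = 126,720,000 bytes.
Track D: 16,000 × 660 × 1 × 1 = 10,560,000 bytes.
Track E: 32,000 × 660 × 1 × 1 = 21,120,000 bytes.
Track F: 16,000 × 660 × 4 × 1 = 42,240,000 bytes.
Total = 1,297,890,000 bytes = 1.30 GB.

1.30 GB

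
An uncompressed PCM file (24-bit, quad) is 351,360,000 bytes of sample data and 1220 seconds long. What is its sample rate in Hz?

Bytes = sample_rate × seconds × bytes_per_sample × channels.
sample_rate = 351,360,000 / (1,220 × 3 × 4) = 351,360,000 / 14,640 = 24,000 Hz.

24,000 Hz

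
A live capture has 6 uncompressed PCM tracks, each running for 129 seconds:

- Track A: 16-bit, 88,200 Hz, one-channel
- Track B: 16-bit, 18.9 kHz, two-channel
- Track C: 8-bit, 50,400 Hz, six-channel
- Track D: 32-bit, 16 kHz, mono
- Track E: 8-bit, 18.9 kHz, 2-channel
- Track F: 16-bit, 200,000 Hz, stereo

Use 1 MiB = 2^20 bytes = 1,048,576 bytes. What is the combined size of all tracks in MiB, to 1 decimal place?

179.1 MiB

Track A: 88,200 × 129 × 2 × 1 = 22,755,600 bytes.
Track B: 18,900 × 129 × 2 × 2 = 9,752,400 bytes.
Track C: 50,400 × 129 × 1 × 6 = 39,009,600 bytes.
Track D: 16,000 × 129 × 4 × 1 = 8,256,000 bytes.
Track E: 18,900 × 129 × 1 × 2 = 4,876,200 bytes.
Track F: 200,000 × 129 × 2 × 2 = 103,200,000 bytes.
Total = 187,849,800 bytes = 179.1 MiB.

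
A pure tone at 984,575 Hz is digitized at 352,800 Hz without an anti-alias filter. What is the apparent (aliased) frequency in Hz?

73,825 Hz

Nyquist = 352,800/2 = 176,400 Hz; 984,575 Hz exceeds it.
Alias = |984,575 − 3×352,800| = |984,575 − 1,058,400| = 73,825 Hz.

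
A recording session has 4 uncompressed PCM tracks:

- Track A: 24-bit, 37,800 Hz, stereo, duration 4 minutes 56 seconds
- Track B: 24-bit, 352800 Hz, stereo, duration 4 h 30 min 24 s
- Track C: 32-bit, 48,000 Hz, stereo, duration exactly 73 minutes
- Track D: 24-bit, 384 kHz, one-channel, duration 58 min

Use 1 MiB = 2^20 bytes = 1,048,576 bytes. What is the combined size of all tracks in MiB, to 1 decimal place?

Track A: 4 minutes 56 seconds = 296 s; 37,800 × 296 × 3 × 2 = 67,132,800 bytes.
Track B: 4 h 30 min 24 s = 16,224 s; 352,800 × 16,224 × 3 × 2 = 34,342,963,200 bytes.
Track C: exactly 73 minutes = 4,380 s; 48,000 × 4,380 × 4 × 2 = 1,681,920,000 bytes.
Track D: 58 min = 3,480 s; 384,000 × 3,480 × 3 × 1 = 4,008,960,000 bytes.
Total = 40,100,976,000 bytes = 38243.3 MiB.

38243.3 MiB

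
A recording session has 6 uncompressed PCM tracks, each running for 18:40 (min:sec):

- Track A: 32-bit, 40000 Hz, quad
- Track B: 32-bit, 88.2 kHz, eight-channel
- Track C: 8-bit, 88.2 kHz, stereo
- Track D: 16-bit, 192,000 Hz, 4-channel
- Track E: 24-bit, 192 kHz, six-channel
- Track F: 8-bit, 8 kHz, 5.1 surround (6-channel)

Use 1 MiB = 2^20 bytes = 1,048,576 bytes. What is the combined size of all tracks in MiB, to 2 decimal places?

9269.96 MiB

18:40 (min:sec) = 1,120 s.
Track A: 40,000 × 1,120 × 4 × 4 = 716,800,000 bytes.
Track B: 88,200 × 1,120 × 4 × 8 = 3,161,088,000 bytes.
Track C: 88,200 × 1,120 × 1 × 2 = 197,568,000 bytes.
Track D: 192,000 × 1,120 × 2 × 4 = 1,720,320,000 bytes.
Track E: 192,000 × 1,120 × 3 × 6 = 3,870,720,000 bytes.
Track F: 8,000 × 1,120 × 1 × 6 = 53,760,000 bytes.
Total = 9,720,256,000 bytes = 9269.96 MiB.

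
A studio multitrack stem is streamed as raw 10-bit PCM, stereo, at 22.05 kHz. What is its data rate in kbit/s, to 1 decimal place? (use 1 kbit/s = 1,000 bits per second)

441.0 kbit/s

Bit rate = 22,050 × 10 × 2 = 441,000 bits/s.
= 441.0 kbit/s.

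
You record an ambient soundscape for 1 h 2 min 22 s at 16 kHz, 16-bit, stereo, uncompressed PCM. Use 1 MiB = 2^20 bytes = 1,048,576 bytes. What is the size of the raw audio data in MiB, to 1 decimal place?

228.4 MiB

Duration = 1 h 2 min 22 s = 3,742 s.
Bytes = 16,000 samples/s × 3,742 s × 2 bytes/sample × 2 ch = 239,488,000 bytes.
239,488,000 / 1,048,576 = 228.4 MiB.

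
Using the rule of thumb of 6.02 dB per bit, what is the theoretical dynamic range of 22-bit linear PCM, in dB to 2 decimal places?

132.44 dB

22 × 6.02 = 132.44 dB.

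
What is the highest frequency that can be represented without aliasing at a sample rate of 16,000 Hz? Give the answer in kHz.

8 kHz

Nyquist frequency = sample rate / 2 = 16,000 / 2 = 8 kHz.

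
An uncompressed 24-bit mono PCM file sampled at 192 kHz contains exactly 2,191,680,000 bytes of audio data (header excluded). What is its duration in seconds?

3,805 seconds

Byte rate = 192,000 × 3 × 1 = 576,000 bytes/s.
Duration = 2,191,680,000 / 576,000 = 3,805 s.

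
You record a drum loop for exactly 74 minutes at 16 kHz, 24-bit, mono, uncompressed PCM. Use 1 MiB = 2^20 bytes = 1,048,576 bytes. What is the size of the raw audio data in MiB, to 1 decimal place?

Duration = exactly 74 minutes = 4,440 s.
Bytes = 16,000 samples/s × 4,440 s × 3 bytes/sample × 1 ch = 213,120,000 bytes.
213,120,000 / 1,048,576 = 203.2 MiB.

203.2 MiB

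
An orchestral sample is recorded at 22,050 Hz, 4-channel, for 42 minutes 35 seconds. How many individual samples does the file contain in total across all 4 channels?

42 minutes 35 seconds = 2,555 s.
22,050 × 2,555 s × 4 ch = 225,351,000 samples.

225,351,000 samples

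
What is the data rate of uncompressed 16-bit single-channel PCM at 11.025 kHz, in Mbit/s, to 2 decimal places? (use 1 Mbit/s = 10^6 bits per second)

Bit rate = 11,025 × 16 × 1 = 176,400 bits/s.
= 0.18 Mbit/s.

0.18 Mbit/s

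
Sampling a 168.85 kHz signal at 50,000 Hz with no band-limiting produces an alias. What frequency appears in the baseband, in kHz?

Nyquist = 50,000/2 = 25,000 Hz; 168,850 Hz exceeds it.
Alias = |168,850 − 3×50,000| = |168,850 − 150,000| = 18,850 Hz = 18.85 kHz.

18.85 kHz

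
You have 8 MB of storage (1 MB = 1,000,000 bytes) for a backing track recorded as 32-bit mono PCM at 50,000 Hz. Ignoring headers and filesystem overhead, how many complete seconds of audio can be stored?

Uncompressed byte rate = 50,000 × 4 × 1 = 200,000 bytes/s.
Capacity = 8 × 1,000,000 = 8,000,000 bytes.
8,000,000 / 200,000 ≈ 40 s → 40 seconds.

40 seconds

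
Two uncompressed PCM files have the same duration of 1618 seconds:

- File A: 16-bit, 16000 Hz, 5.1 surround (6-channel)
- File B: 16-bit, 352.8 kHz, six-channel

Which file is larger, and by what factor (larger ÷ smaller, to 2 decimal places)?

File B, by a factor of 22.05

File A: 16,000 × 2 × 6 = 192,000 bytes/s.
File B: 352,800 × 2 × 6 = 4,233,600 bytes/s.
File B is larger; ratio = 6,849,964,800 / 310,656,000 = 22.05.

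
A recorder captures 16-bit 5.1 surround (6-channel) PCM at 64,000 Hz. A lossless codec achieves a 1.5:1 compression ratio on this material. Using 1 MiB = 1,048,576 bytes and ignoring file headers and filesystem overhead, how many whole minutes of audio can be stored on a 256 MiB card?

8 minutes

Uncompressed byte rate = 64,000 × 2 × 6 = 768,000 bytes/s.
After 1.5:1 compression, effective rate ≈ 512000 bytes/s.
Capacity = 256 × 1,048,576 = 268,435,456 bytes.
268,435,456 / effective rate ≈ 524.29 s → 8 minutes.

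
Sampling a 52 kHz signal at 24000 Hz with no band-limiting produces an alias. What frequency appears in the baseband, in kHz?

Nyquist = 24,000/2 = 12,000 Hz; 52,000 Hz exceeds it.
Alias = |52,000 − 2×24,000| = |52,000 − 48,000| = 4,000 Hz = 4 kHz.

4 kHz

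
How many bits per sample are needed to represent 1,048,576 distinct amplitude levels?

log2(1,048,576) = 20.

20 bits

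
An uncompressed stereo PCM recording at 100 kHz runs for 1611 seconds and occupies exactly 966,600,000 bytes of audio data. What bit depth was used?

Bytes per sample = 966,600,000 / (100,000 × 1,611 × 2) = 966,600,000 / 322,200,000 = 3.
Bit depth = 3 × 8 = 24 bits.

24 bits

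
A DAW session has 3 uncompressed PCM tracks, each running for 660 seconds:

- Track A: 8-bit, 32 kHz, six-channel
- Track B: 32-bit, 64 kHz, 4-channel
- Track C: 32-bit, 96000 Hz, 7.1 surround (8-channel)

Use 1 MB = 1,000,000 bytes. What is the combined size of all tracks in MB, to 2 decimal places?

Track A: 32,000 × 660 × 1 × 6 = 126,720,000 bytes.
Track B: 64,000 × 660 × 4 × 4 = 675,840,000 bytes.
Track C: 96,000 × 660 × 4 × 8 = 2,027,520,000 bytes.
Total = 2,830,080,000 bytes = 2830.08 MB.

2830.08 MB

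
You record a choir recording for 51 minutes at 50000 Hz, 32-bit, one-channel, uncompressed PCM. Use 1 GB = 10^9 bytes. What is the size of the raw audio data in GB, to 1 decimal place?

Duration = 51 minutes = 3,060 s.
Bytes = 50,000 samples/s × 3,060 s × 4 bytes/sample × 1 ch = 612,000,000 bytes.
612,000,000 / 1,000,000,000 = 0.6 GB.

0.6 GB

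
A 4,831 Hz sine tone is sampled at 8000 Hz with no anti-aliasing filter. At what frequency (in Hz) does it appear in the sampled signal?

Nyquist = 8,000/2 = 4,000 Hz; 4,831 Hz exceeds it.
Alias = |4,831 − 1×8,000| = |4,831 − 8,000| = 3,169 Hz.

3,169 Hz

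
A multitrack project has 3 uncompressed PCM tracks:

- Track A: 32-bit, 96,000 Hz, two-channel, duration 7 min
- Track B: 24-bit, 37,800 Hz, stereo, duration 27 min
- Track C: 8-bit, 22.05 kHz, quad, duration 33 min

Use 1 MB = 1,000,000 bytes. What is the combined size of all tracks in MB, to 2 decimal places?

864.61 MB

Track A: 7 min = 420 s; 96,000 × 420 × 4 × 2 = 322,560,000 bytes.
Track B: 27 min = 1,620 s; 37,800 × 1,620 × 3 × 2 = 367,416,000 bytes.
Track C: 33 min = 1,980 s; 22,050 × 1,980 × 1 × 4 = 174,636,000 bytes.
Total = 864,612,000 bytes = 864.61 MB.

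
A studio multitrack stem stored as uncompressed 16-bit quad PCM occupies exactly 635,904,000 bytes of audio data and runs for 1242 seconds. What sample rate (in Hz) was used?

Bytes = sample_rate × seconds × bytes_per_sample × channels.
sample_rate = 635,904,000 / (1,242 × 2 × 4) = 635,904,000 / 9,936 = 64,000 Hz.

64,000 Hz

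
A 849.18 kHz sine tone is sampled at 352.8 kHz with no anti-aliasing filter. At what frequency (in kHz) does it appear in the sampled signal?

143.58 kHz

Nyquist = 352,800/2 = 176,400 Hz; 849,180 Hz exceeds it.
Alias = |849,180 − 2×352,800| = |849,180 − 705,600| = 143,580 Hz = 143.58 kHz.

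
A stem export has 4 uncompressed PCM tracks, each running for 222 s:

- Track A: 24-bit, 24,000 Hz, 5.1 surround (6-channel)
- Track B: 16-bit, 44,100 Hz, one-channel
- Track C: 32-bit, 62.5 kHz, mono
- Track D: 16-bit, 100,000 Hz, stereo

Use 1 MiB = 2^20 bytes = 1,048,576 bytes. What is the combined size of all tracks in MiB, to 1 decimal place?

247.7 MiB

Track A: 24,000 × 222 × 3 × 6 = 95,904,000 bytes.
Track B: 44,100 × 222 × 2 × 1 = 19,580,400 bytes.
Track C: 62,500 × 222 × 4 × 1 = 55,500,000 bytes.
Track D: 100,000 × 222 × 2 × 2 = 88,800,000 bytes.
Total = 259,784,400 bytes = 247.7 MiB.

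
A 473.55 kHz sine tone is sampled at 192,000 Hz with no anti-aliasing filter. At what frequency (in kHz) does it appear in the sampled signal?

Nyquist = 192,000/2 = 96,000 Hz; 473,550 Hz exceeds it.
Alias = |473,550 − 2×192,000| = |473,550 − 384,000| = 89,550 Hz = 89.55 kHz.

89.55 kHz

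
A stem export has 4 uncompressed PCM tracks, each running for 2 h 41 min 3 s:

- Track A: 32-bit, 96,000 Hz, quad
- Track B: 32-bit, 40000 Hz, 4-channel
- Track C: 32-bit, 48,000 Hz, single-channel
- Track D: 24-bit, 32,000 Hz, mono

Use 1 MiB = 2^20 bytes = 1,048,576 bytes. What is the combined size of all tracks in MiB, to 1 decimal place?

22706.6 MiB

2 h 41 min 3 s = 9,663 s.
Track A: 96,000 × 9,663 × 4 × 4 = 14,842,368,000 bytes.
Track B: 40,000 × 9,663 × 4 × 4 = 6,184,320,000 bytes.
Track C: 48,000 × 9,663 × 4 × 1 = 1,855,296,000 bytes.
Track D: 32,000 × 9,663 × 3 × 1 = 927,648,000 bytes.
Total = 23,809,632,000 bytes = 22706.6 MiB.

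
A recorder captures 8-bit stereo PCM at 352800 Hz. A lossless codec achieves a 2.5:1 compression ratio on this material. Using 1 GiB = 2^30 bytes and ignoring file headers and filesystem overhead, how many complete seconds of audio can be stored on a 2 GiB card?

7,608 seconds

Uncompressed byte rate = 352,800 × 1 × 2 = 705,600 bytes/s.
After 2.5:1 compression, effective rate ≈ 282240 bytes/s.
Capacity = 2 × 1,073,741,824 = 2,147,483,648 bytes.
2,147,483,648 / effective rate ≈ 7608.71 s → 7,608 seconds.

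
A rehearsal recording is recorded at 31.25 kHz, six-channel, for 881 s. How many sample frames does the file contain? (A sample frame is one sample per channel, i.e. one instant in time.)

27,531,250 sample frames

31,250 samples/s × 881 s = 27,531,250 frames.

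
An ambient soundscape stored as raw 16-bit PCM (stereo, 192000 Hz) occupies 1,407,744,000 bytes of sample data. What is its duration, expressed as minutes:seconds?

30:33

Byte rate = 192,000 × 2 × 2 = 768,000 bytes/s.
Duration = 1,407,744,000 / 768,000 = 1,833 s.
1,833 s = 30:33.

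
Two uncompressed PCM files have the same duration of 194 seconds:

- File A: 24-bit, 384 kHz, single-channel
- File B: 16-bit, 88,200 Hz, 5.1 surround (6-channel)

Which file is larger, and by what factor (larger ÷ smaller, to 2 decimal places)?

File A, by a factor of 1.09

File A: 384,000 × 3 × 1 = 1,152,000 bytes/s.
File B: 88,200 × 2 × 6 = 1,058,400 bytes/s.
File A is larger; ratio = 223,488,000 / 205,329,600 = 1.09.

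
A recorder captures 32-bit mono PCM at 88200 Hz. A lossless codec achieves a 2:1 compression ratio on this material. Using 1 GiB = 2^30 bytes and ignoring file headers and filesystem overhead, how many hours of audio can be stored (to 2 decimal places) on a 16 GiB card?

27.05 hours

Uncompressed byte rate = 88,200 × 4 × 1 = 352,800 bytes/s.
After 2:1 compression, effective rate ≈ 176400 bytes/s.
Capacity = 16 × 1,073,741,824 = 17,179,869,184 bytes.
17,179,869,184 / effective rate ≈ 97391.55 s → 27.05 hours.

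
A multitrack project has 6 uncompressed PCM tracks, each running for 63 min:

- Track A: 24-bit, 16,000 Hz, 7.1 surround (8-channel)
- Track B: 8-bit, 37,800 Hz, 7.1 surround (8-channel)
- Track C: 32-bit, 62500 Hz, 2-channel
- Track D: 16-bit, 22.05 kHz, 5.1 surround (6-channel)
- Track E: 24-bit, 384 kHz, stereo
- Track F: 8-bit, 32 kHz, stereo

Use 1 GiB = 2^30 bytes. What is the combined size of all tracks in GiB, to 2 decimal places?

13.44 GiB

63 min = 3,780 s.
Track A: 16,000 × 3,780 × 3 × 8 = 1,451,520,000 bytes.
Track B: 37,800 × 3,780 × 1 × 8 = 1,143,072,000 bytes.
Track C: 62,500 × 3,780 × 4 × 2 = 1,890,000,000 bytes.
Track D: 22,050 × 3,780 × 2 × 6 = 1,000,188,000 bytes.
Track E: 384,000 × 3,780 × 3 × 2 = 8,709,120,000 bytes.
Track F: 32,000 × 3,780 × 1 × 2 = 241,920,000 bytes.
Total = 14,435,820,000 bytes = 13.44 GiB.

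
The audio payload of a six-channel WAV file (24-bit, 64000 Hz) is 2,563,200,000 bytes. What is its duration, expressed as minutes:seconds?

Byte rate = 64,000 × 3 × 6 = 1,152,000 bytes/s.
Duration = 2,563,200,000 / 1,152,000 = 2,225 s.
2,225 s = 37:05.

37:05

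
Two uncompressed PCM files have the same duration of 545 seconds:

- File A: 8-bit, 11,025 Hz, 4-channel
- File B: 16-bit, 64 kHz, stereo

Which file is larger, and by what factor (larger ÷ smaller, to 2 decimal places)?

File A: 11,025 × 1 × 4 = 44,100 bytes/s.
File B: 64,000 × 2 × 2 = 256,000 bytes/s.
File B is larger; ratio = 139,520,000 / 24,034,500 = 5.80.

File B, by a factor of 5.80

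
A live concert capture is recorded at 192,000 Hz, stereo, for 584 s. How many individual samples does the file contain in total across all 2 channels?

224,256,000 samples

192,000 × 584 s × 2 ch = 224,256,000 samples.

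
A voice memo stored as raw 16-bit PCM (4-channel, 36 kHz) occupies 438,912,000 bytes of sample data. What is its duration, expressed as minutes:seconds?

Byte rate = 36,000 × 2 × 4 = 288,000 bytes/s.
Duration = 438,912,000 / 288,000 = 1,524 s.
1,524 s = 25:24.

25:24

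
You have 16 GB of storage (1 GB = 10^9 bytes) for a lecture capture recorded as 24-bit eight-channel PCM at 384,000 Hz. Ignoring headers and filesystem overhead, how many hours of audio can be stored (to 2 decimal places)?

0.48 hours

Uncompressed byte rate = 384,000 × 3 × 8 = 9,216,000 bytes/s.
Capacity = 16 × 1,000,000,000 = 16,000,000,000 bytes.
16,000,000,000 / 9,216,000 ≈ 1736.11 s → 0.48 hours.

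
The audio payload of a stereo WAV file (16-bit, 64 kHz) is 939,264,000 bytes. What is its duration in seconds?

3,669 seconds

Byte rate = 64,000 × 2 × 2 = 256,000 bytes/s.
Duration = 939,264,000 / 256,000 = 3,669 s.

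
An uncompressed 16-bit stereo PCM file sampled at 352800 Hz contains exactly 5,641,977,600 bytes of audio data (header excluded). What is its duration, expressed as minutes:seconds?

66:38

Byte rate = 352,800 × 2 × 2 = 1,411,200 bytes/s.
Duration = 5,641,977,600 / 1,411,200 = 3,998 s.
3,998 s = 66:38.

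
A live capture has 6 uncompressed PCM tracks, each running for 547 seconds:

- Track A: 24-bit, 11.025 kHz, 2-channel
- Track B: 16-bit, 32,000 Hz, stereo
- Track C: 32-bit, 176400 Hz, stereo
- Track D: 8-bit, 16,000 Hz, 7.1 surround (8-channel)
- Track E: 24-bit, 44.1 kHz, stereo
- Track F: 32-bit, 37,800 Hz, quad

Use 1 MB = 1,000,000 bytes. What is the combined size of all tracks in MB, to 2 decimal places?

Track A: 11,025 × 547 × 3 × 2 = 36,184,050 bytes.
Track B: 32,000 × 547 × 2 × 2 = 70,016,000 bytes.
Track C: 176,400 × 547 × 4 × 2 = 771,926,400 bytes.
Track D: 16,000 × 547 × 1 × 8 = 70,016,000 bytes.
Track E: 44,100 × 547 × 3 × 2 = 144,736,200 bytes.
Track F: 37,800 × 547 × 4 × 4 = 330,825,600 bytes.
Total = 1,423,704,250 bytes = 1423.70 MB.

1423.70 MB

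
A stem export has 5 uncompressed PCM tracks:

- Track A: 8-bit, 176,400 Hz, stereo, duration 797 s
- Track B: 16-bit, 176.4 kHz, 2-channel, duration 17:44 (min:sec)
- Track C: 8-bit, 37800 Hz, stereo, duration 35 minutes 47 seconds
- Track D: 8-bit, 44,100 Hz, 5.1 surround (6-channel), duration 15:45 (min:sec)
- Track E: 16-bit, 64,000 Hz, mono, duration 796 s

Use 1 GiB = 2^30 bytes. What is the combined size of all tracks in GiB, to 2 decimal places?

Track A: 176,400 × 797 × 1 × 2 = 281,181,600 bytes.
Track B: 17:44 (min:sec) = 1,064 s; 176,400 × 1,064 × 2 × 2 = 750,758,400 bytes.
Track C: 35 minutes 47 seconds = 2,147 s; 37,800 × 2,147 × 1 × 2 = 162,313,200 bytes.
Track D: 15:45 (min:sec) = 945 s; 44,100 × 945 × 1 × 6 = 250,047,000 bytes.
Track E: 64,000 × 796 × 2 × 1 = 101,888,000 bytes.
Total = 1,546,188,200 bytes = 1.44 GiB.

1.44 GiB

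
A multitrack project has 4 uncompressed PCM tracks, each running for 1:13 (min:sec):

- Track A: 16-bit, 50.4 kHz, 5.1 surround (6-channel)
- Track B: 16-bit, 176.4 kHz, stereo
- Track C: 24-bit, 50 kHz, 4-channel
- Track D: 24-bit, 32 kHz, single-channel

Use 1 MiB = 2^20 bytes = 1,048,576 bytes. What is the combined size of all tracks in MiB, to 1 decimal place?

139.7 MiB

1:13 (min:sec) = 73 s.
Track A: 50,400 × 73 × 2 × 6 = 44,150,400 bytes.
Track B: 176,400 × 73 × 2 × 2 = 51,508,800 bytes.
Track C: 50,000 × 73 × 3 × 4 = 43,800,000 bytes.
Track D: 32,000 × 73 × 3 × 1 = 7,008,000 bytes.
Total = 146,467,200 bytes = 139.7 MiB.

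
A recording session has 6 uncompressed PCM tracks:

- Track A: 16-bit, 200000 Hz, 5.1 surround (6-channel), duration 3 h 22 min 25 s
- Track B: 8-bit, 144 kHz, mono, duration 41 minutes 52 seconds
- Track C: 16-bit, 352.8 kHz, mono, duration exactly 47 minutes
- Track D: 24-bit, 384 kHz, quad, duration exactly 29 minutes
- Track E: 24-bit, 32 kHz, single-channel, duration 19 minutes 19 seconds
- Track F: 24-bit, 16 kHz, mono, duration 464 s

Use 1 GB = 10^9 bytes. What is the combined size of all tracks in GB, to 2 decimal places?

Track A: 3 h 22 min 25 s = 12,145 s; 200,000 × 12,145 × 2 × 6 = 29,148,000,000 bytes.
Track B: 41 minutes 52 seconds = 2,512 s; 144,000 × 2,512 × 1 × 1 = 361,728,000 bytes.
Track C: exactly 47 minutes = 2,820 s; 352,800 × 2,820 × 2 × 1 = 1,989,792,000 bytes.
Track D: exactly 29 minutes = 1,740 s; 384,000 × 1,740 × 3 × 4 = 8,017,920,000 bytes.
Track E: 19 minutes 19 seconds = 1,159 s; 32,000 × 1,159 × 3 × 1 = 111,264,000 bytes.
Track F: 16,000 × 464 × 3 × 1 = 22,272,000 bytes.
Total = 39,650,976,000 bytes = 39.65 GB.

39.65 GB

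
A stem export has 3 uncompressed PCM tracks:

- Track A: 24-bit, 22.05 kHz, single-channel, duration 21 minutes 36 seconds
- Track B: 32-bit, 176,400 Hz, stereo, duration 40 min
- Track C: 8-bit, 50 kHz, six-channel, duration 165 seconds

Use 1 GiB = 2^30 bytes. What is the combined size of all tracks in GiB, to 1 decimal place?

3.3 GiB

Track A: 21 minutes 36 seconds = 1,296 s; 22,050 × 1,296 × 3 × 1 = 85,730,400 bytes.
Track B: 40 min = 2,400 s; 176,400 × 2,400 × 4 × 2 = 3,386,880,000 bytes.
Track C: 50,000 × 165 × 1 × 6 = 49,500,000 bytes.
Total = 3,522,110,400 bytes = 3.3 GiB.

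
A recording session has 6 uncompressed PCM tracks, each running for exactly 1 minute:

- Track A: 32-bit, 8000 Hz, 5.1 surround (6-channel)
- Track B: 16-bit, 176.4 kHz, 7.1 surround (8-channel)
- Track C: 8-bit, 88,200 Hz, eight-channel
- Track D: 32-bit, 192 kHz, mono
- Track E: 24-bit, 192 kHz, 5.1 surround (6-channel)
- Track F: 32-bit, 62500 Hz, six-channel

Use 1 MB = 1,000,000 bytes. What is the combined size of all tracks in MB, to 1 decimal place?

566.6 MB

exactly 1 minute = 60 s.
Track A: 8,000 × 60 × 4 × 6 = 11,520,000 bytes.
Track B: 176,400 × 60 × 2 × 8 = 169,344,000 bytes.
Track C: 88,200 × 60 × 1 × 8 = 42,336,000 bytes.
Track D: 192,000 × 60 × 4 × 1 = 46,080,000 bytes.
Track E: 192,000 × 60 × 3 × 6 = 207,360,000 bytes.
Track F: 62,500 × 60 × 4 × 6 = 90,000,000 bytes.
Total = 566,640,000 bytes = 566.6 MB.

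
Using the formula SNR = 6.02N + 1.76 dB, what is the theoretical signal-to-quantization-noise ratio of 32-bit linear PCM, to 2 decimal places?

6.02 × 32 + 1.76 = 194.40 dB.

194.40 dB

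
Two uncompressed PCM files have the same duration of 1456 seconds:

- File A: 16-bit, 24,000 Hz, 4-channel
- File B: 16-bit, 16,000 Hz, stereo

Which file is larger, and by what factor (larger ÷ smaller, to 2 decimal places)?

File A: 24,000 × 2 × 4 = 192,000 bytes/s.
File B: 16,000 × 2 × 2 = 64,000 bytes/s.
File A is larger; ratio = 279,552,000 / 93,184,000 = 3.00.

File A, by a factor of 3.00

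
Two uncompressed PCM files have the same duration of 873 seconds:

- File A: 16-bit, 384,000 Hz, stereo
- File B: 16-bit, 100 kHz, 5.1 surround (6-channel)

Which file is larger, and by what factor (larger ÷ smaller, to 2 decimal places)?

File A, by a factor of 1.28

File A: 384,000 × 2 × 2 = 1,536,000 bytes/s.
File B: 100,000 × 2 × 6 = 1,200,000 bytes/s.
File A is larger; ratio = 1,340,928,000 / 1,047,600,000 = 1.28.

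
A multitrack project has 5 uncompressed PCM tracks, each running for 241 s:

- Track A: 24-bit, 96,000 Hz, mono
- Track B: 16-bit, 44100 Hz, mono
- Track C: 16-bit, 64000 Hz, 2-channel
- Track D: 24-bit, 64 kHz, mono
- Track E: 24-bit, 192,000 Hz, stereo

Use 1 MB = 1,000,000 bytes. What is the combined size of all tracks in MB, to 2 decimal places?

476.26 MB

Track A: 96,000 × 241 × 3 × 1 = 69,408,000 bytes.
Track B: 44,100 × 241 × 2 × 1 = 21,256,200 bytes.
Track C: 64,000 × 241 × 2 × 2 = 61,696,000 bytes.
Track D: 64,000 × 241 × 3 × 1 = 46,272,000 bytes.
Track E: 192,000 × 241 × 3 × 2 = 277,632,000 bytes.
Total = 476,264,200 bytes = 476.26 MB.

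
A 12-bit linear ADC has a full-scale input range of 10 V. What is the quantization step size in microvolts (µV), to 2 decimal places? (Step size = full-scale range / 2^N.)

2441.41 µV

10 V / 2^12 = 10 / 4,096 V = 2441.41 µV.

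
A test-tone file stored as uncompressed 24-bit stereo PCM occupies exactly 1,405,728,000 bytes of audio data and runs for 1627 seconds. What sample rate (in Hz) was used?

144,000 Hz

Bytes = sample_rate × seconds × bytes_per_sample × channels.
sample_rate = 1,405,728,000 / (1,627 × 3 × 2) = 1,405,728,000 / 9,762 = 144,000 Hz.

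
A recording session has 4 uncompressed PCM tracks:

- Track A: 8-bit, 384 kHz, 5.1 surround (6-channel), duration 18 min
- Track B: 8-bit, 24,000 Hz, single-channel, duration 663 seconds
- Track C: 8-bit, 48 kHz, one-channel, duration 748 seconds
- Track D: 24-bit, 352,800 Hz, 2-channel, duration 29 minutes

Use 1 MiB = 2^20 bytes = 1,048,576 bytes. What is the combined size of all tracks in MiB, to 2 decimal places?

5935.07 MiB

Track A: 18 min = 1,080 s; 384,000 × 1,080 × 1 × 6 = 2,488,320,000 bytes.
Track B: 24,000 × 663 × 1 × 1 = 15,912,000 bytes.
Track C: 48,000 × 748 × 1 × 1 = 35,904,000 bytes.
Track D: 29 minutes = 1,740 s; 352,800 × 1,740 × 3 × 2 = 3,683,232,000 bytes.
Total = 6,223,368,000 bytes = 5935.07 MiB.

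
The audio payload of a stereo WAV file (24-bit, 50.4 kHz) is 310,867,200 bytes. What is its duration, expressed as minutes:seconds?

17:08

Byte rate = 50,400 × 3 × 2 = 302,400 bytes/s.
Duration = 310,867,200 / 302,400 = 1,028 s.
1,028 s = 17:08.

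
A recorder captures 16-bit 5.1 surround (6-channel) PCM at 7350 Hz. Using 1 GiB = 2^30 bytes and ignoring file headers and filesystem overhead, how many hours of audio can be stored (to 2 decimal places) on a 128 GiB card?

Uncompressed byte rate = 7,350 × 2 × 6 = 88,200 bytes/s.
Capacity = 128 × 1,073,741,824 = 137,438,953,472 bytes.
137,438,953,472 / 88,200 ≈ 1558264.78 s → 432.85 hours.

432.85 hours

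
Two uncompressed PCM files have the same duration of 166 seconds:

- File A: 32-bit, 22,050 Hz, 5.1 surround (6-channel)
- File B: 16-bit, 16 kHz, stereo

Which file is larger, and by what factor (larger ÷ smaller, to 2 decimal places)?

File A, by a factor of 8.27

File A: 22,050 × 4 × 6 = 529,200 bytes/s.
File B: 16,000 × 2 × 2 = 64,000 bytes/s.
File A is larger; ratio = 87,847,200 / 10,624,000 = 8.27.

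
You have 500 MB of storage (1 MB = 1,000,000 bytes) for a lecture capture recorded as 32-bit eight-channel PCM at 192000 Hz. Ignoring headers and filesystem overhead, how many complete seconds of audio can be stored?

81 seconds

Uncompressed byte rate = 192,000 × 4 × 8 = 6,144,000 bytes/s.
Capacity = 500 × 1,000,000 = 500,000,000 bytes.
500,000,000 / 6,144,000 ≈ 81.38 s → 81 seconds.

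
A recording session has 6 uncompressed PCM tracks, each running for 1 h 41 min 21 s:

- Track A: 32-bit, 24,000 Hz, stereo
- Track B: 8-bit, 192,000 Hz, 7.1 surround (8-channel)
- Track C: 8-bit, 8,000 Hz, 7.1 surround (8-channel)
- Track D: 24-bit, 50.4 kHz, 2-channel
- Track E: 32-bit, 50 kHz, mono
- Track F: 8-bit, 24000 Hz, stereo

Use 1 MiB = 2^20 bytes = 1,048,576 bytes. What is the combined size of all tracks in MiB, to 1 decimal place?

13584.3 MiB

1 h 41 min 21 s = 6,081 s.
Track A: 24,000 × 6,081 × 4 × 2 = 1,167,552,000 bytes.
Track B: 192,000 × 6,081 × 1 × 8 = 9,340,416,000 bytes.
Track C: 8,000 × 6,081 × 1 × 8 = 389,184,000 bytes.
Track D: 50,400 × 6,081 × 3 × 2 = 1,838,894,400 bytes.
Track E: 50,000 × 6,081 × 4 × 1 = 1,216,200,000 bytes.
Track F: 24,000 × 6,081 × 1 × 2 = 291,888,000 bytes.
Total = 14,244,134,400 bytes = 13584.3 MiB.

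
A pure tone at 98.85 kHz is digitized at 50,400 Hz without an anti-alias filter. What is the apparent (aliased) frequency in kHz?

1.95 kHz

Nyquist = 50,400/2 = 25,200 Hz; 98,850 Hz exceeds it.
Alias = |98,850 − 2×50,400| = |98,850 − 100,800| = 1,950 Hz = 1.95 kHz.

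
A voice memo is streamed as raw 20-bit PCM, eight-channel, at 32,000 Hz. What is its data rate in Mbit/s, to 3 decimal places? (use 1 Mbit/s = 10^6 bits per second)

5.120 Mbit/s

Bit rate = 32,000 × 20 × 8 = 5,120,000 bits/s.
= 5.120 Mbit/s.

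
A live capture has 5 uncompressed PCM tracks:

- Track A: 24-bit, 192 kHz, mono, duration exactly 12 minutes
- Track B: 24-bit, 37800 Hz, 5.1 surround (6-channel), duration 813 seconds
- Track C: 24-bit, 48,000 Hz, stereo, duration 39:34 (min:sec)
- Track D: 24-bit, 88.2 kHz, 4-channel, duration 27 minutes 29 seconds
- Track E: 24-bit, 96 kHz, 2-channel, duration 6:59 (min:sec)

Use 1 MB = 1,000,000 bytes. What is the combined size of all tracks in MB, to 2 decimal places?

Track A: exactly 12 minutes = 720 s; 192,000 × 720 × 3 × 1 = 414,720,000 bytes.
Track B: 37,800 × 813 × 3 × 6 = 553,165,200 bytes.
Track C: 39:34 (min:sec) = 2,374 s; 48,000 × 2,374 × 3 × 2 = 683,712,000 bytes.
Track D: 27 minutes 29 seconds = 1,649 s; 88,200 × 1,649 × 3 × 4 = 1,745,301,600 bytes.
Track E: 6:59 (min:sec) = 419 s; 96,000 × 419 × 3 × 2 = 241,344,000 bytes.
Total = 3,638,242,800 bytes = 3638.24 MB.

3638.24 MB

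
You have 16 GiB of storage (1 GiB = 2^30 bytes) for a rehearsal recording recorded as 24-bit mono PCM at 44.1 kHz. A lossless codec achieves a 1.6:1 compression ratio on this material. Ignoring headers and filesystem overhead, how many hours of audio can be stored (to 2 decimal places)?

57.71 hours

Uncompressed byte rate = 44,100 × 3 × 1 = 132,300 bytes/s.
After 1.6:1 compression, effective rate ≈ 82687.5 bytes/s.
Capacity = 16 × 1,073,741,824 = 17,179,869,184 bytes.
17,179,869,184 / effective rate ≈ 207768.64 s → 57.71 hours.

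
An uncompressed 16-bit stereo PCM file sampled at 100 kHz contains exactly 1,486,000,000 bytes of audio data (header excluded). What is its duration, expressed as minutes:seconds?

61:55

Byte rate = 100,000 × 2 × 2 = 400,000 bytes/s.
Duration = 1,486,000,000 / 400,000 = 3,715 s.
3,715 s = 61:55.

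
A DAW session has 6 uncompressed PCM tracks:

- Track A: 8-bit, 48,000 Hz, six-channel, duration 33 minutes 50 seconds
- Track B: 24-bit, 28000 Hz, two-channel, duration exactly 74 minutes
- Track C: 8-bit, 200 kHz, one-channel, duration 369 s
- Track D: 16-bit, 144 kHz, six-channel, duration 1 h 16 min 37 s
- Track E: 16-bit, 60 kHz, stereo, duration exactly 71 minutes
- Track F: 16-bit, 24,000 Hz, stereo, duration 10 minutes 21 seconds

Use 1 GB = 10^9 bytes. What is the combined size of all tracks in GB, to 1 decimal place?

10.4 GB

Track A: 33 minutes 50 seconds = 2,030 s; 48,000 × 2,030 × 1 × 6 = 584,640,000 bytes.
Track B: exactly 74 minutes = 4,440 s; 28,000 × 4,440 × 3 × 2 = 745,920,000 bytes.
Track C: 200,000 × 369 × 1 × 1 = 73,800,000 bytes.
Track D: 1 h 16 min 37 s = 4,597 s; 144,000 × 4,597 × 2 × 6 = 7,943,616,000 bytes.
Track E: exactly 71 minutes = 4,260 s; 60,000 × 4,260 × 2 × 2 = 1,022,400,000 bytes.
Track F: 10 minutes 21 seconds = 621 s; 24,000 × 621 × 2 × 2 = 59,616,000 bytes.
Total = 10,429,992,000 bytes = 10.4 GB.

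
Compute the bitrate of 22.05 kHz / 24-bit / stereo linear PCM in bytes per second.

Bit rate = 22,050 × 24 × 2 = 1,058,400 bits/s.
1,058,400 / 8 = 132,300 bytes/s.

132,300 bytes/s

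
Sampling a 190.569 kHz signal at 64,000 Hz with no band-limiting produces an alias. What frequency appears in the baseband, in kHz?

1.431 kHz

Nyquist = 64,000/2 = 32,000 Hz; 190,569 Hz exceeds it.
Alias = |190,569 − 3×64,000| = |190,569 − 192,000| = 1,431 Hz = 1.431 kHz.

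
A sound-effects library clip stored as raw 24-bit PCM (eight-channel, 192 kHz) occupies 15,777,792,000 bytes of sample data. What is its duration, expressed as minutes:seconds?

Byte rate = 192,000 × 3 × 8 = 4,608,000 bytes/s.
Duration = 15,777,792,000 / 4,608,000 = 3,424 s.
3,424 s = 57:04.

57:04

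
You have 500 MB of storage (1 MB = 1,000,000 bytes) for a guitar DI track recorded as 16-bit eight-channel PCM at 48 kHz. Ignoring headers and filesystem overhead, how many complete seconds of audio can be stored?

Uncompressed byte rate = 48,000 × 2 × 8 = 768,000 bytes/s.
Capacity = 500 × 1,000,000 = 500,000,000 bytes.
500,000,000 / 768,000 ≈ 651.04 s → 651 seconds.

651 seconds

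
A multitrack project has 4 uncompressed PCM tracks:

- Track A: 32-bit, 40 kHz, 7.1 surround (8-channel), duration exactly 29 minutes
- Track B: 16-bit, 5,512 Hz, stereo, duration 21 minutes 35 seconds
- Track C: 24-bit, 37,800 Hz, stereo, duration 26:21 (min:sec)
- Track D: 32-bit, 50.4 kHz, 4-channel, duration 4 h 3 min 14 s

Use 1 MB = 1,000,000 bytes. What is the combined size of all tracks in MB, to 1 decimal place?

14382.9 MB

Track A: exactly 29 minutes = 1,740 s; 40,000 × 1,740 × 4 × 8 = 2,227,200,000 bytes.
Track B: 21 minutes 35 seconds = 1,295 s; 5,512 × 1,295 × 2 × 2 = 28,552,160 bytes.
Track C: 26:21 (min:sec) = 1,581 s; 37,800 × 1,581 × 3 × 2 = 358,570,800 bytes.
Track D: 4 h 3 min 14 s = 14,594 s; 50,400 × 14,594 × 4 × 4 = 11,768,601,600 bytes.
Total = 14,382,924,560 bytes = 14382.9 MB.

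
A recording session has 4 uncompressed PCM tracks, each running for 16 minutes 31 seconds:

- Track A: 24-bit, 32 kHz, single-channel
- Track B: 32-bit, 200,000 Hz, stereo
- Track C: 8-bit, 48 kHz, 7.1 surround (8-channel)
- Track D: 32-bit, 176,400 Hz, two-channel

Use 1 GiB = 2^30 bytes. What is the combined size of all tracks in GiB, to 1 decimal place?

3.2 GiB

16 minutes 31 seconds = 991 s.
Track A: 32,000 × 991 × 3 × 1 = 95,136,000 bytes.
Track B: 200,000 × 991 × 4 × 2 = 1,585,600,000 bytes.
Track C: 48,000 × 991 × 1 × 8 = 380,544,000 bytes.
Track D: 176,400 × 991 × 4 × 2 = 1,398,499,200 bytes.
Total = 3,459,779,200 bytes = 3.2 GiB.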